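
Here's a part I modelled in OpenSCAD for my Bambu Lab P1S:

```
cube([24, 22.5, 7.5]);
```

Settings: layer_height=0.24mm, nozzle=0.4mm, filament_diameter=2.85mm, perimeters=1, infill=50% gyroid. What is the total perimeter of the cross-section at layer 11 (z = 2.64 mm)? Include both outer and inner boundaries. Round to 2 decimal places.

At z = 2.64 mm: the cube is present — its section is the full 24×22.5 rectangle (perimeter 93.00 mm). Overall, the cross-section is a single solid region. Total boundary length (outer) = 93.00 mm.

93.00 mm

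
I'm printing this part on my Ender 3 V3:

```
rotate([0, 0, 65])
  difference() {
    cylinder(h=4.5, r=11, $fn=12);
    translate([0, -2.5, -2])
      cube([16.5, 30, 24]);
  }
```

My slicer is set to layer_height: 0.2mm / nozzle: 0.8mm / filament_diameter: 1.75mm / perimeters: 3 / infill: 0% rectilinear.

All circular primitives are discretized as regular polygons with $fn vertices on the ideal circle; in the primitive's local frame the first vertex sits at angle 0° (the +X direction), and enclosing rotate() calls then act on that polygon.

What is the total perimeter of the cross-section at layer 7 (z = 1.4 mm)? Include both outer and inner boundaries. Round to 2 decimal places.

72.49 mm

At z = 1.4 mm: the cylinder: section is a regular 12-gon, circumradius r=11 (perimeter = 2·12·11.000·sin(180°/12) = 68.33 mm); the 16.5×30 cube at (0, -2.5) contributes its full rectangle (perimeter 93.00 mm); After the difference (first − rest): starting from the r=11 cylinder, the 16.5×30 cube at (0, -2.5) partially overlaps it — only the 117.41 mm² overlap (of its 495.00 mm²) is removed, clipping the outline — boundary = 72.49 mm; (rotated 65° about Z; rotation is an isometry so areas/perimeters/island counts are preserved). Overall, the cross-section is a single solid region. Total boundary length (outer) = 72.49 mm.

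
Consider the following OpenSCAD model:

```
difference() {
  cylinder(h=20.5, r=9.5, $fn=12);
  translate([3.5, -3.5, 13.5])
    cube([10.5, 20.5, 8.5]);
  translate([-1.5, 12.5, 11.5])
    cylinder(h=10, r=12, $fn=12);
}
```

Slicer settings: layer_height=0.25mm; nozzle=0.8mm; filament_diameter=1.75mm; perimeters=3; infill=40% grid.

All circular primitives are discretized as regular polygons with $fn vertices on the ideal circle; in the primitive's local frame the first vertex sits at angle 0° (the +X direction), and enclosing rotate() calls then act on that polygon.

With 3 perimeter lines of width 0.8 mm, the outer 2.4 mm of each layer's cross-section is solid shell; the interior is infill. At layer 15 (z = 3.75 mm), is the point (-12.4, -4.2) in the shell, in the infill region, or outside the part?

At z = 3.75 mm: the cylinder: section is a regular 12-gon, circumradius r=9.5; the cube at (3.5, -3.5) does not reach this height (z outside [13.5, 22]); the cylinder at (-1.5, 12.5) is absent (z outside [11.5, 21.5]); After the difference (first − rest): none of the subtracted shapes is present at this height, so the r=9.5 cylinder is unchanged — 1 connected region. Overall, the cross-section is a single solid region. The nearest boundary edge runs (-9.50, 0.00)→(-8.23, -4.75); distance from the point to it = 3.89 mm. The point is not inside any of the regions above, so it lies outside the cross-section (3.89 mm from the nearest boundary).

outside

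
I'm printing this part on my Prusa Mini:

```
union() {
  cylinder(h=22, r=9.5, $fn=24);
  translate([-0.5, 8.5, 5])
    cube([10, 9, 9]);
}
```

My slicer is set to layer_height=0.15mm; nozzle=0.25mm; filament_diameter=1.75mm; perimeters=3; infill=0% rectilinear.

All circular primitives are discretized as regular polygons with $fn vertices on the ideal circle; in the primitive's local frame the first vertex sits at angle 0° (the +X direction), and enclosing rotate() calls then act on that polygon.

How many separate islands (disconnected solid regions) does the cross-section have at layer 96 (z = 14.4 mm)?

1

At z = 14.4 mm: the cylinder: section is a regular 24-gon, circumradius r=9.5; the cube at (-0.5, 8.5) is absent (z outside [5, 14]); Taking the union: only the r=9.5 cylinder is present, so the union is just that shape — 1 connected region. Overall, the cross-section is a single solid region. Island count = 1.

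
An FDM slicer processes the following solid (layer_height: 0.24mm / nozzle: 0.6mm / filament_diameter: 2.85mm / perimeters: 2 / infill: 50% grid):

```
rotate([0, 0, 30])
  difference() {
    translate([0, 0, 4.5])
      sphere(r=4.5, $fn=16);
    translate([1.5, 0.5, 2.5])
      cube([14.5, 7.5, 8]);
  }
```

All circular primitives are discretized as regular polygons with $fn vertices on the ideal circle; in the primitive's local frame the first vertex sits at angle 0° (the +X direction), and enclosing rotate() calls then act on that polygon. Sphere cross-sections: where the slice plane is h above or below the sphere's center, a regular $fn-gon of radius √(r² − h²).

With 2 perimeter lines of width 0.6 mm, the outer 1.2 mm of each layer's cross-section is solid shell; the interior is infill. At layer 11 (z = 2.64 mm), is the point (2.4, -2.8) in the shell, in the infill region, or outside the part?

shell

At z = 2.64 mm: the r=4.5 sphere slices to a regular 16-gon of circumradius 4.098 (√(r²−h²) with h=1.86 from center); the cube at (1.5, 0.5) (footprint 14.5×7.5) is included at this height; Subtracting the remaining from the first: starting from the r=4.5 sphere, the 14.5×7.5 cube at (1.5, 0.5) partially overlaps it — only the 5.65 mm² overlap (of its 108.75 mm²) is removed, clipping the outline — 1 connected region; (whole slice rotated 30° about Z — lengths, areas and connectivity unchanged). Overall, the cross-section is a single solid region. Undo the 30° rotation: the query point maps to (0.678, -3.625) in the un-rotated model frame. The nearest boundary edge runs (1.57, -3.79)→(-0.00, -4.10); distance from the point to it = 0.33 mm. The point is inside the cross-section, 0.33 mm from the nearest boundary — within the 1.2 mm shell band (2 × 0.6).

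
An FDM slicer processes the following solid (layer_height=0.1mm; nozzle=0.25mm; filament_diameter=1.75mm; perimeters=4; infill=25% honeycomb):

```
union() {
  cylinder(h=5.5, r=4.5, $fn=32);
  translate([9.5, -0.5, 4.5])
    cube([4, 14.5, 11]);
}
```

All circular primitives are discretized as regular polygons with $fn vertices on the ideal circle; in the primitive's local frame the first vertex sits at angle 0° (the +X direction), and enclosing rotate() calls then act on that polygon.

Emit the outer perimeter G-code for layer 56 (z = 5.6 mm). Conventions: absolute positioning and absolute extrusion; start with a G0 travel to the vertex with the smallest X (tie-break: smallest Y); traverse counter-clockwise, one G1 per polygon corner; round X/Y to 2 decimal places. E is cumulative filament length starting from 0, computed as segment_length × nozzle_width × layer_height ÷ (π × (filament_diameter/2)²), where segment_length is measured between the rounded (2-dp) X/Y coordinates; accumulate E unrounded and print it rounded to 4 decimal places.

At z = 5.6 mm: the cylinder does not reach this height (z outside [0, 5.5]); the cube at (9.5, -0.5) (footprint 4×14.5) is included at this height; Combining (union): only the 4×14.5 cube at (9.5, -0.5) is present, so the union is just that shape — 1 connected region. The outline is a single polygon with 4 vertices. Extrusion per mm of travel: 0.25 × 0.1 / (π × 0.875²) = 0.010394. Accumulating E over each segment gives final E = 0.3846.

G0 X9.50 Y-0.50 Z5.60
G1 X13.50 Y-0.50 E0.0416
G1 X13.50 Y14.00 E0.1923
G1 X9.50 Y14.00 E0.2339
G1 X9.50 Y-0.50 E0.3846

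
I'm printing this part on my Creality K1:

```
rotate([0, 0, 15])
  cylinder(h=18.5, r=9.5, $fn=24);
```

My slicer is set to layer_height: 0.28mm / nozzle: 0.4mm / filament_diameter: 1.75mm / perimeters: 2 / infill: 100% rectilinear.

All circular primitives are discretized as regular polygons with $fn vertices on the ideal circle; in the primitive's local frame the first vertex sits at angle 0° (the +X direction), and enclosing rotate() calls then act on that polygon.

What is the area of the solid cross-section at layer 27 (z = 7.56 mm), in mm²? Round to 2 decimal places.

At z = 7.56 mm: the cylinder: section is a regular 24-gon, circumradius r=9.5 (area = (24/2)·9.500²·sin(360°/24) = 280.30 mm²); (rotated 15° about Z; rotation is an isometry so areas/perimeters/island counts are preserved). Overall, the cross-section is a single solid region. Net area = 280.30 mm².

280.30 mm²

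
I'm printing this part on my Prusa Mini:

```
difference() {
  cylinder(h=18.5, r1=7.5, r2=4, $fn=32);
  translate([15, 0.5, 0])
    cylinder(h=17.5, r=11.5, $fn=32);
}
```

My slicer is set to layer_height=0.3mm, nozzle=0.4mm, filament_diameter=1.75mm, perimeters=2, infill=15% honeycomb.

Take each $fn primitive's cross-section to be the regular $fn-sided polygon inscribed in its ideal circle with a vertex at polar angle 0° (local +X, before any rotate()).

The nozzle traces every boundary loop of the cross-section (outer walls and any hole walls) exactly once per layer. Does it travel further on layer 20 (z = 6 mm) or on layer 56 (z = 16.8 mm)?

Layer 20 (z = 6): the cone (r1=7.5→r2=4) has section circumradius 6.365 here — a regular 32-gon (perimeter = 2·32·6.365·sin(180°/32) = 39.93 mm); the cylinder at (15, 0.5): section is a regular 32-gon, circumradius r=11.5 (perimeter = 2·32·11.500·sin(180°/32) = 72.14 mm); After the difference (first − rest): starting from the cone, the r=11.5 cylinder at (15, 0.5) partially overlaps it — only the 17.24 mm² overlap (of its 412.81 mm²) is removed, clipping the outline — boundary = 39.16 mm. So its perimeter = 39.16 mm. Layer 56 (z = 16.8): the cone (r1=7.5→r2=4) has section circumradius 4.322 here — a regular 32-gon (perimeter = 2·32·4.322·sin(180°/32) = 27.11 mm); the r=11.5 cylinder at (15, 0.5) gives a regular 32-gon of circumradius 11.5 (constant along its height) (perimeter = 2·32·11.500·sin(180°/32) = 72.14 mm); Subtracting the remaining from the first: starting from the cone, the r=11.5 cylinder at (15, 0.5) partially overlaps it — only the 2.19 mm² overlap (of its 412.81 mm²) is removed, clipping the outline — boundary = 26.93 mm. So its perimeter = 26.93 mm. Layer 20 is larger (39.16 vs 26.93 mm).

layer 20 (z = 6 mm)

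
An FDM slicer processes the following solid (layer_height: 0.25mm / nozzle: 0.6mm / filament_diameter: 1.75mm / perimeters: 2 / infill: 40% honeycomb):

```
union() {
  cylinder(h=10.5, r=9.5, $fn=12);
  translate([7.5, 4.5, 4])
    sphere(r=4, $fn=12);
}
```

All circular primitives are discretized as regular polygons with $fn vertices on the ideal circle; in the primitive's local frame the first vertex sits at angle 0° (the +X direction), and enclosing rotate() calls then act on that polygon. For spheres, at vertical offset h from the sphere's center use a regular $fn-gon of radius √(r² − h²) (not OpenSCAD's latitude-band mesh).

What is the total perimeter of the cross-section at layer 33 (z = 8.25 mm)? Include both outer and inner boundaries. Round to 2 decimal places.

At z = 8.25 mm: the cylinder: section is a regular 12-gon, circumradius r=9.5 (perimeter = 2·12·9.500·sin(180°/12) = 59.01 mm); the sphere at (7.5, 4.5) is not intersected at this z (|z−center|=4.250 > r=4); Merging all regions: only the r=9.5 cylinder is present, so the union is just that shape — boundary = 59.01 mm. Overall, the cross-section is a single solid region. Total boundary length (outer) = 59.01 mm.

59.01 mm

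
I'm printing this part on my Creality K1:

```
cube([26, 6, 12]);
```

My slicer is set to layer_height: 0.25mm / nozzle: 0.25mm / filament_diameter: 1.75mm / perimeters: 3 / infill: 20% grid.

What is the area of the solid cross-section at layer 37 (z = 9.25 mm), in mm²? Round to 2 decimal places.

156.00 mm²

At z = 9.25 mm: the 26×6 cube contributes its full rectangle (area 156.00 mm²). Overall, the cross-section is a single solid region. Net area = 156.00 mm².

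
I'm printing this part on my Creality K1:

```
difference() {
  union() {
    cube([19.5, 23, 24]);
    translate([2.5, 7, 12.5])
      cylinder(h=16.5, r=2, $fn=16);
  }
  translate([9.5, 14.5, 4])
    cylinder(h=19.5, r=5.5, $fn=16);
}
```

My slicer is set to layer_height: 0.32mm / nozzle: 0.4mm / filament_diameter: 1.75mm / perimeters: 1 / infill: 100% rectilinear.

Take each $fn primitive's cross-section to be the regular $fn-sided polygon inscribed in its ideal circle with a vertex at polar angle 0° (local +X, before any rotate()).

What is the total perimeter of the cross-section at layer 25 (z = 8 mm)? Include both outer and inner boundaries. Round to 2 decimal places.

119.34 mm

At z = 8 mm: the 19.5×23 cube contributes its full rectangle (perimeter 85.00 mm); the cylinder at (2.5, 7) is absent (z outside [12.5, 29]); Merging all regions: only the 19.5×23 cube is present, so the union is just that shape — boundary = 85.00 mm; the r=5.5 cylinder at (9.5, 14.5) contributes a regular 16-gon of circumradius 5.5 (perimeter = 2·16·5.500·sin(180°/16) = 34.34 mm); Subtracting the remaining from the first: starting from the result so far, the r=5.5 cylinder at (9.5, 14.5) lies wholly inside it (removes its full 92.61 mm² and its 34.34 mm outline becomes a hole wall) — boundary (outer + 1 inner loop) = 119.34 mm. Overall, the cross-section is one region with 1 hole. Total boundary length (outer + inner) = 119.34 mm.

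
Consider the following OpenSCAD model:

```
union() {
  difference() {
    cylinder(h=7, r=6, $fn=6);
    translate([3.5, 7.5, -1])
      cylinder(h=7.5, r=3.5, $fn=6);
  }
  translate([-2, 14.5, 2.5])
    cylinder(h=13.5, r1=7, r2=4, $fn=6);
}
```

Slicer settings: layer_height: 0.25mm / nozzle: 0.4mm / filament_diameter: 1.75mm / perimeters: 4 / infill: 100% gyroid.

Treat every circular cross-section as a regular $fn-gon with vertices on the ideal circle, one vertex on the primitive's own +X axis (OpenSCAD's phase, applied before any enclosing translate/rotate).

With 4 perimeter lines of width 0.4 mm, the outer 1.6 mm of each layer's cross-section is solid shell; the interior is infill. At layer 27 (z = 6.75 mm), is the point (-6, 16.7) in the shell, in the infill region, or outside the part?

shell

At z = 6.75 mm: the cylinder: section is a regular 6-gon, circumradius r=6; the cylinder at (3.5, 7.5) does not reach this height (z outside [-1, 6.5]); Taking the first minus the rest: none of the subtracted shapes is present at this height, so the r=6 cylinder is unchanged — 1 connected region; the cone at (-2, 14.5): at t=0.315 of its height the radius interpolates to r₁+(r₂−r₁)t = 6.056, giving a regular 6-gon of that circumradius; Merging all regions: the 2 present regions are separate (no shared area or edge), so areas and boundary lengths simply add and each stays a separate island — 2 connected regions. Overall, the cross-section has 2 separate islands. The nearest boundary edge runs (-8.06, 14.50)→(-5.03, 19.74); distance from the point to it = 0.68 mm. (Shell/infill is judged within the island containing the point — the largest one.) The point is inside the cross-section, 0.68 mm from the nearest boundary — within the 1.6 mm shell band (4 × 0.4).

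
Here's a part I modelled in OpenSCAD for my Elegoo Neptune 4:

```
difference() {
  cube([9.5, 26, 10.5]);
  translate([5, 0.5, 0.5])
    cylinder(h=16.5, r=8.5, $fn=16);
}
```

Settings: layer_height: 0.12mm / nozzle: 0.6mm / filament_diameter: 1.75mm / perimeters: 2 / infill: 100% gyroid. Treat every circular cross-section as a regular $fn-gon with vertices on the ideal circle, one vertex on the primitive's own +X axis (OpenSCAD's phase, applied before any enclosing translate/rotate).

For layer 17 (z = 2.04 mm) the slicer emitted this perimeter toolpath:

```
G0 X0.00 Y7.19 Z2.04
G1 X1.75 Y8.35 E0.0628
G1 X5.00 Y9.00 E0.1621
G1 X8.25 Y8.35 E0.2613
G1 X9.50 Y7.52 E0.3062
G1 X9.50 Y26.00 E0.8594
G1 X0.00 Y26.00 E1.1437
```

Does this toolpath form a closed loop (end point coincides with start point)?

no

Start point (G0): (0.00, 7.19). End point (last G1): the path does not return to the start — open.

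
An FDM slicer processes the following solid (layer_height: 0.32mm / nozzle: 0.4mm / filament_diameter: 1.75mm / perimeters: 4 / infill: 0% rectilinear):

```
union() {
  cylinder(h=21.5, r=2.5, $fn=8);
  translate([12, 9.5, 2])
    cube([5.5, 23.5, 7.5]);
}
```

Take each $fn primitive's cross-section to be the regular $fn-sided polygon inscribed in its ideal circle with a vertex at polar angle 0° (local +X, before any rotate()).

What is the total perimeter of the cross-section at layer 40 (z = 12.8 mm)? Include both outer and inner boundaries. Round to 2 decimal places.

15.31 mm

At z = 12.8 mm: the r=2.5 cylinder gives a regular 8-gon of circumradius 2.5 (constant along its height) (perimeter = 2·8·2.500·sin(180°/8) = 15.31 mm); the cube at (12, 9.5) does not reach this height (z outside [2, 9.5]); Merging all regions: only the r=2.5 cylinder is present, so the union is just that shape — boundary = 15.31 mm. Overall, the cross-section is a single solid region. Total boundary length (outer) = 15.31 mm.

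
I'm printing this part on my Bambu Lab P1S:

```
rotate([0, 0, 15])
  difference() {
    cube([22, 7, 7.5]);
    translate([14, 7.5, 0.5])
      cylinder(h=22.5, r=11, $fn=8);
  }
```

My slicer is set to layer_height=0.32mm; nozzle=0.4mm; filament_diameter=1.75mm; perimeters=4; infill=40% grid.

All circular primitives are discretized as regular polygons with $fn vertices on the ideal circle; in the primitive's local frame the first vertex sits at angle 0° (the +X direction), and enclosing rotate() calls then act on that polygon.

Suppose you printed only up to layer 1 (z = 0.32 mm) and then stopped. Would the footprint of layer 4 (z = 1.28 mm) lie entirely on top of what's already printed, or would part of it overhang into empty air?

Compare the two slices. At z = 0.32: the 22×7 cube contributes its full rectangle (area 154.00 mm²); the cylinder at (14, 7.5) is absent (z outside [0.5, 23]); Subtracting the remaining from the first: none of the subtracted shapes is present at this height, so the 22×7 cube is unchanged — area = 154.00 mm²; (rotated 15° about Z; rotation is an isometry so areas/perimeters/island counts are preserved). At z = 1.28: the cube is present — its section is the full 22×7 rectangle (area 154.00 mm²); the cylinder at (14, 7.5): section is a regular 8-gon, circumradius r=11 (area = (8/2)·11.000²·sin(360°/8) = 342.24 mm²); After the difference (first − rest): starting from the 22×7 cube (154.00 mm²), the r=11 cylinder at (14, 7.5) partially overlaps it — only the 121.39 mm² overlap (of its 342.24 mm²) is removed, clipping the outline — area = 32.61 mm²; (rotated 15° about Z; rotation is an isometry so areas/perimeters/island counts are preserved). Checking containment: the cross-section at z = 1.28 is a subset of the cross-section at z = 0.32.

entirely on top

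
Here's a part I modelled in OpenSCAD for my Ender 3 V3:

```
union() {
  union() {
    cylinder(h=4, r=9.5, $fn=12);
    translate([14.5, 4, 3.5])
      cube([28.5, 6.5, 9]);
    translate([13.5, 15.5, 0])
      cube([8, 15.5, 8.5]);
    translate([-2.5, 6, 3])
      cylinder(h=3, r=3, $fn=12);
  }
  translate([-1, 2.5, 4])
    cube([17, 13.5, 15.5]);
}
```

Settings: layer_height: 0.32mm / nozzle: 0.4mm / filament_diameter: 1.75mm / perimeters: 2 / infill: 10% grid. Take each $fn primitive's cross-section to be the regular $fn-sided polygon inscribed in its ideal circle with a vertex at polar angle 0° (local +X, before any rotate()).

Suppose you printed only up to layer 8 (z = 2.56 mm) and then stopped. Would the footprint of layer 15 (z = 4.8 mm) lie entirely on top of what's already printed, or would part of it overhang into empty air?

Compare the two slices. At z = 2.56: the cylinder: section is a regular 12-gon, circumradius r=9.5 (area = (12/2)·9.500²·sin(360°/12) = 270.75 mm²); the cube at (14.5, 4) is not intersected at this z (z outside [3.5, 12.5]); the cube at (13.5, 15.5) is present — its section is the full 8×15.5 rectangle (area 124.00 mm²); the cylinder at (-2.5, 6) is not intersected at this z (z outside [3, 6]); Taking the union: the 2 present regions are separate (no shared area or edge), so areas and boundary lengths simply add and each stays a separate island — area = 394.75 mm²; the cube at (-1, 2.5) is absent (z outside [4, 19.5]); Taking the union: only the result so far is present, so the union is just that shape — area = 394.75 mm². At z = 4.8: the cylinder is absent (z outside [0, 4]); the cube at (14.5, 4) is present — its section is the full 28.5×6.5 rectangle (area 185.25 mm²); the 8×15.5 cube at (13.5, 15.5) contributes its full rectangle (area 124.00 mm²); the r=3 cylinder at (-2.5, 6) contributes a regular 12-gon of circumradius 3 (area = (12/2)·3.000²·sin(360°/12) = 27.00 mm²); Merging all regions: the 3 present regions are separate (no shared area or edge), so areas and boundary lengths simply add and each stays a separate island — area = 336.25 mm²; the 17×13.5 cube at (-1, 2.5) contributes its full rectangle (area 229.50 mm²); Taking the union: the regions partially overlap — summed areas 565.75 mm² minus the doubly-counted overlap 16.10 mm² gives 549.65 mm² — area = 549.65 mm². Checking containment: at z = 4.8 the cross-section extends beyond the z = 2.56 cross-section by about 352.41 mm².

part overhangs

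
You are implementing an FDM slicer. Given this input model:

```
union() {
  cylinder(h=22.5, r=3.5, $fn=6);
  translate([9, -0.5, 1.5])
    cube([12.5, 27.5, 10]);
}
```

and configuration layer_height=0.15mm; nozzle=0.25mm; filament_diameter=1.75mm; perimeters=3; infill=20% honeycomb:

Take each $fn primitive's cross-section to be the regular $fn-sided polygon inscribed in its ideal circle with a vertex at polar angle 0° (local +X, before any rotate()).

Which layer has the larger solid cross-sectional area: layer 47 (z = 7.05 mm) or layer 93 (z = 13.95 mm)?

layer 47 (z = 7.05 mm)

Layer 47 (z = 7.05): the r=3.5 cylinder gives a regular 6-gon of circumradius 3.5 (constant along its height) (area = (6/2)·3.500²·sin(360°/6) = 31.83 mm²); the cube at (9, -0.5) is present — its section is the full 12.5×27.5 rectangle (area 343.75 mm²); Taking the union: the 2 present regions are separate (no shared area or edge), so areas and boundary lengths simply add and each stays a separate island — area = 375.58 mm². So its area = 375.58 mm². Layer 93 (z = 13.95): the cylinder: section is a regular 6-gon, circumradius r=3.5 (area = (6/2)·3.500²·sin(360°/6) = 31.83 mm²); the cube at (9, -0.5) does not reach this height (z outside [1.5, 11.5]); Combining (union): only the r=3.5 cylinder is present, so the union is just that shape — area = 31.83 mm². So its area = 31.83 mm². Layer 47 is larger (375.58 vs 31.83 mm²).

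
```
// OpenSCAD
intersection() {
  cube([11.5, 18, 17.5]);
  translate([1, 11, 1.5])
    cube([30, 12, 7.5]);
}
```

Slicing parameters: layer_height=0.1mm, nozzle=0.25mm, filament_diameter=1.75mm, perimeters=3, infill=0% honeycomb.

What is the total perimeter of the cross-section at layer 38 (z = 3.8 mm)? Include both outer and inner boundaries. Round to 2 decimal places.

35.00 mm

At z = 3.8 mm: the 11.5×18 cube contributes its full rectangle (perimeter 59.00 mm); the cube at (1, 11) (footprint 30×12) is included at this height (perimeter 84.00 mm); Taking the intersection: the 30×12 cube at (1, 11) partially overlaps the 11.5×18 cube; clipping to the common part keeps 73.50 mm² — boundary = 35.00 mm. Overall, the cross-section is a single solid region. Total boundary length (outer) = 35.00 mm.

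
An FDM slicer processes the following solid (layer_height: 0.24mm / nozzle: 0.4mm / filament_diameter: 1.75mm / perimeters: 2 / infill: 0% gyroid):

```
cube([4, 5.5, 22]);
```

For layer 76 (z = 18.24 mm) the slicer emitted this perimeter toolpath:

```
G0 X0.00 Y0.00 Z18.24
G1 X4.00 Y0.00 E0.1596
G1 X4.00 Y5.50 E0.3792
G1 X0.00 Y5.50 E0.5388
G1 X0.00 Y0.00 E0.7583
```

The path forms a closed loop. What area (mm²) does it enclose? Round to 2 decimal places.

22.00 mm²

Apply the shoelace formula to the sequence of (X, Y) vertices; enclosed area = 22.00 mm².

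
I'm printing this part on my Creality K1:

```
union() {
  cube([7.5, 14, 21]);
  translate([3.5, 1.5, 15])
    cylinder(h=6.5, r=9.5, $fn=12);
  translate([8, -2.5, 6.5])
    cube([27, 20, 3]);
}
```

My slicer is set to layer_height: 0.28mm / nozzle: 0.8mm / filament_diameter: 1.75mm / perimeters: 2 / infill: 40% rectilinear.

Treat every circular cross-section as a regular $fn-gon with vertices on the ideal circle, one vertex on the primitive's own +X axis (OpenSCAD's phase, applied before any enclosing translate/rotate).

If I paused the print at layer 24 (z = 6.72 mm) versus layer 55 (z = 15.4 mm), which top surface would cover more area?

Layer 24 (z = 6.72): the cube (footprint 7.5×14) is included at this height (area 105.00 mm²); the cylinder at (3.5, 1.5) is not intersected at this z (z outside [15, 21.5]); the cube at (8, -2.5) (footprint 27×20) is included at this height (area 540.00 mm²); Combining (union): the 2 present regions are separate (no shared area or edge), so areas and boundary lengths simply add and each stays a separate island — area = 645.00 mm². So its area = 645.00 mm². Layer 55 (z = 15.4): the cube (footprint 7.5×14) is included at this height (area 105.00 mm²); the cylinder at (3.5, 1.5): section is a regular 12-gon, circumradius r=9.5 (area = (12/2)·9.500²·sin(360°/12) = 270.75 mm²); the cube at (8, -2.5) is absent (z outside [6.5, 9.5]); Combining (union): the regions partially overlap — summed areas 375.75 mm² minus the doubly-counted overlap 78.72 mm² gives 297.03 mm² — area = 297.03 mm². So its area = 297.03 mm². Layer 24 is larger (645.00 vs 297.03 mm²).

layer 24 (z = 6.72 mm)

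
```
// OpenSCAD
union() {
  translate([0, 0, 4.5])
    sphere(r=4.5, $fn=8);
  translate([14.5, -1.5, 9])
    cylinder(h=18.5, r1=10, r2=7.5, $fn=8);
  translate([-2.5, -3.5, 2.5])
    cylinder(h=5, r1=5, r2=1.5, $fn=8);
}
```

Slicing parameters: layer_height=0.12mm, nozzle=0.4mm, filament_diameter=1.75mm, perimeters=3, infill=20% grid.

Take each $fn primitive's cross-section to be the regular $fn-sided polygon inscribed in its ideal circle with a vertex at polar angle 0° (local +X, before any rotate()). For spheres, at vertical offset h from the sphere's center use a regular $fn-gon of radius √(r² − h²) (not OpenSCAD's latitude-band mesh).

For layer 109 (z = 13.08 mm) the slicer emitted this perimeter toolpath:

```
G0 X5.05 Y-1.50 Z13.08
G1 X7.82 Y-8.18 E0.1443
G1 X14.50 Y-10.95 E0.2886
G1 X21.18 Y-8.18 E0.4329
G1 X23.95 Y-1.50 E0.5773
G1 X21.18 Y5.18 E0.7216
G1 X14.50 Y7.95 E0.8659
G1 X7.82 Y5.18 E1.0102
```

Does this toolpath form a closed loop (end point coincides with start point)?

Start point (G0): (5.05, -1.50). End point (last G1): the path does not return to the start — open.

no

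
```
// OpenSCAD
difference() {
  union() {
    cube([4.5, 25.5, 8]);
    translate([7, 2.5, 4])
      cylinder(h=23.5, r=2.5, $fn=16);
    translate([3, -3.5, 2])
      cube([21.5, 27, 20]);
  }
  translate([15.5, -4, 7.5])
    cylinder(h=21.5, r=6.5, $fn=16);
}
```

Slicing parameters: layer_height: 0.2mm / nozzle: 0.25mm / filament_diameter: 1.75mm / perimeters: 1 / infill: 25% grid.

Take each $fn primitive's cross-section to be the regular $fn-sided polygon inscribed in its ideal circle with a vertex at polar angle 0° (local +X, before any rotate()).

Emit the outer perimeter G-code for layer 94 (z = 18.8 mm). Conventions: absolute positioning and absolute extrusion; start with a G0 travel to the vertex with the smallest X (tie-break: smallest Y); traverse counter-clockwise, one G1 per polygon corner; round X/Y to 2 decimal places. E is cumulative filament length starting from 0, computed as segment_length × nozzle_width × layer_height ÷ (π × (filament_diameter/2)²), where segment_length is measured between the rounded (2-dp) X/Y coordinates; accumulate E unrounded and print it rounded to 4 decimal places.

G0 X3.00 Y-3.50 Z18.80
G1 X9.10 Y-3.50 E0.1268
G1 X9.49 Y-1.51 E0.1690
G1 X10.90 Y0.60 E0.2217
G1 X13.01 Y2.01 E0.2745
G1 X15.50 Y2.50 E0.3272
G1 X17.99 Y2.01 E0.3800
G1 X20.10 Y0.60 E0.4327
G1 X21.51 Y-1.51 E0.4855
G1 X21.90 Y-3.50 E0.5276
G1 X24.50 Y-3.50 E0.5817
G1 X24.50 Y23.50 E1.1429
G1 X3.00 Y23.50 E1.5899
G1 X3.00 Y-3.50 E2.1511

At z = 18.8 mm: the cube is absent (z outside [0, 8]); the r=2.5 cylinder at (7, 2.5) gives a regular 16-gon of circumradius 2.5 (constant along its height); the cube at (3, -3.5) is present — its section is the full 21.5×27 rectangle; Merging all regions: the r=2.5 cylinder at (7, 2.5) lies entirely inside the 21.5×27 cube at (3, -3.5), so the union is just the 21.5×27 cube at (3, -3.5) — 1 connected region; the r=6.5 cylinder at (15.5, -4) contributes a regular 16-gon of circumradius 6.5; Subtracting the remaining from the first: starting from that combined region, the r=6.5 cylinder at (15.5, -4) partially overlaps it — only the 58.22 mm² overlap (of its 129.35 mm²) is removed, clipping the outline — 1 connected region. The outline is a single polygon with 13 vertices. Extrusion per mm of travel: 0.25 × 0.2 / (π × 0.875²) = 0.020788. Accumulating E over each segment gives final E = 2.1511.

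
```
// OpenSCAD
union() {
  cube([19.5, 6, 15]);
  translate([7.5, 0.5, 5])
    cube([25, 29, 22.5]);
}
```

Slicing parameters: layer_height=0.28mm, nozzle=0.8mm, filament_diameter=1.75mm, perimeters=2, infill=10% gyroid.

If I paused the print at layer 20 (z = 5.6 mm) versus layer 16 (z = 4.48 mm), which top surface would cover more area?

layer 20 (z = 5.6 mm)

Layer 20 (z = 5.6): the cube (footprint 19.5×6) is included at this height (area 117.00 mm²); the cube at (7.5, 0.5) (footprint 25×29) is included at this height (area 725.00 mm²); Taking the union: the regions partially overlap — summed areas 842.00 mm² minus the doubly-counted overlap 66.00 mm² gives 776.00 mm² — area = 776.00 mm². So its area = 776.00 mm². Layer 16 (z = 4.48): the cube (footprint 19.5×6) is included at this height (area 117.00 mm²); the cube at (7.5, 0.5) is absent (z outside [5, 27.5]); Taking the union: only the 19.5×6 cube is present, so the union is just that shape — area = 117.00 mm². So its area = 117.00 mm². Layer 20 is larger (776.00 vs 117.00 mm²).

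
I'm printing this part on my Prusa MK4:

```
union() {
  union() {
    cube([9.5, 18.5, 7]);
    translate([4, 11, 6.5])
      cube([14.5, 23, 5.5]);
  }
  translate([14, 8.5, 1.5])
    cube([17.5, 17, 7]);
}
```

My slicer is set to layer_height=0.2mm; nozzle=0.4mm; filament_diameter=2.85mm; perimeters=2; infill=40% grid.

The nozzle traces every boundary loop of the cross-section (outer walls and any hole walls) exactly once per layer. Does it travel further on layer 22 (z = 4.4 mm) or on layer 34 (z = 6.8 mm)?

Layer 22 (z = 4.4): the cube (footprint 9.5×18.5) is included at this height (perimeter 56.00 mm); the cube at (4, 11) is absent (z outside [6.5, 12]); Merging all regions: only the 9.5×18.5 cube is present, so the union is just that shape — boundary = 56.00 mm; the 17.5×17 cube at (14, 8.5) contributes its full rectangle (perimeter 69.00 mm); Combining (union): the 2 present regions are separate (no shared area or edge), so areas and boundary lengths simply add and each stays a separate island — boundary = 125.00 mm. So its perimeter = 125.00 mm. Layer 34 (z = 6.8): the cube is present — its section is the full 9.5×18.5 rectangle (perimeter 56.00 mm); the cube at (4, 11) (footprint 14.5×23) is included at this height (perimeter 75.00 mm); Combining (union): the regions partially overlap (shared area 41.25 mm²), so the edge portions inside another operand are dropped and the merged outline is re-measured after clipping — boundary = 105.00 mm; the 17.5×17 cube at (14, 8.5) contributes its full rectangle (perimeter 69.00 mm); Taking the union: the regions partially overlap (shared area 65.25 mm²), so the edge portions inside another operand are dropped and the merged outline is re-measured after clipping — boundary = 136.00 mm. So its perimeter = 136.00 mm. Layer 34 is larger (136.00 vs 125.00 mm).

layer 34 (z = 6.8 mm)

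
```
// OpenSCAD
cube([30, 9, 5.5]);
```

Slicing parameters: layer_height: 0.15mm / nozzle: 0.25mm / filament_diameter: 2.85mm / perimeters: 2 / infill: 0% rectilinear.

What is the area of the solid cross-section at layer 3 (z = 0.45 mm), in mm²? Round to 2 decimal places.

270.00 mm²

At z = 0.45 mm: the 30×9 cube contributes its full rectangle (area 270.00 mm²). Overall, the cross-section is a single solid region. Net area = 270.00 mm².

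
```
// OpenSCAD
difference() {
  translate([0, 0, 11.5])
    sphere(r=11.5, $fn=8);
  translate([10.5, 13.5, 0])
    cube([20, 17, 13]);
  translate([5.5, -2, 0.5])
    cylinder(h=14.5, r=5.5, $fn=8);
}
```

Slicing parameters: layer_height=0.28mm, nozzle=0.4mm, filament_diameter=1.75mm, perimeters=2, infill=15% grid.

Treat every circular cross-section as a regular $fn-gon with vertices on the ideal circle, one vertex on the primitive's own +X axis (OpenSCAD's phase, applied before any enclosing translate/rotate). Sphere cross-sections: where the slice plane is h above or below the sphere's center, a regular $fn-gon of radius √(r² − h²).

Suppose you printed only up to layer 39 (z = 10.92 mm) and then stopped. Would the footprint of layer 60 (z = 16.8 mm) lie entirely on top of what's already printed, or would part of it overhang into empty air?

part overhangs

Compare the two slices. At z = 10.92: the r=11.5 sphere slices to a regular 8-gon of circumradius 11.485 (√(r²−h²) with h=0.58 from center) (area = (8/2)·11.485²·sin(360°/8) = 373.11 mm²); the 20×17 cube at (10.5, 13.5) contributes its full rectangle (area 340.00 mm²); the r=5.5 cylinder at (5.5, -2) gives a regular 8-gon of circumradius 5.5 (constant along its height) (area = (8/2)·5.500²·sin(360°/8) = 85.56 mm²); After the difference (first − rest): starting from the r=11.5 sphere (373.11 mm²), the 20×17 cube at (10.5, 13.5) misses the remaining region (no effect); the r=5.5 cylinder at (5.5, -2) partially overlaps it — only the 84.13 mm² overlap (of its 85.56 mm²) is removed, clipping the outline — area = 288.98 mm². At z = 16.8: the sphere: section is a regular 8-gon, circumradius = √(r²−h²) = √(11.5²−5.3²) = 10.206 (area = (8/2)·10.206²·sin(360°/8) = 294.61 mm²); the cube at (10.5, 13.5) is not intersected at this z (z outside [0, 13]); the cylinder at (5.5, -2) is not intersected at this z (z outside [0.5, 15]); After the difference (first − rest): none of the subtracted shapes is present at this height, so the r=11.5 sphere is unchanged — area = 294.61 mm². Checking containment: at z = 16.8 the cross-section extends beyond the z = 10.92 cross-section by about 77.00 mm².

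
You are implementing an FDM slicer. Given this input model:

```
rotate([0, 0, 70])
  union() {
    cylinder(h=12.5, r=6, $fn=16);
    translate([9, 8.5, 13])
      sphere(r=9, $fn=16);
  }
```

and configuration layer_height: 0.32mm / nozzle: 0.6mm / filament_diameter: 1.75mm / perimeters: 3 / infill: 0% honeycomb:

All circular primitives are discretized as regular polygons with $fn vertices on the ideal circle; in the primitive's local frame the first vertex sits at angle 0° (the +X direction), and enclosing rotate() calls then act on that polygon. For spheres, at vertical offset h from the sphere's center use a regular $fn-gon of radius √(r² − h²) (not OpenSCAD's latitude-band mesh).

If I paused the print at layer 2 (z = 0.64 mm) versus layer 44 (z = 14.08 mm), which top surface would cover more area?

layer 44 (z = 14.08 mm)

Layer 2 (z = 0.64): the cylinder: section is a regular 16-gon, circumradius r=6 (area = (16/2)·6.000²·sin(360°/16) = 110.21 mm²); the sphere at (9, 8.5) is absent (|z−center|=12.360 > r=9); Taking the union: only the r=6 cylinder is present, so the union is just that shape — area = 110.21 mm²; (whole slice rotated 70° about Z — lengths, areas and connectivity unchanged). So its area = 110.21 mm². Layer 44 (z = 14.08): the cylinder is absent (z outside [0, 12.5]); the sphere at (9, 8.5): section is a regular 16-gon, circumradius = √(r²−h²) = √(9²−1.08²) = 8.935 (area = (16/2)·8.935²·sin(360°/16) = 244.41 mm²); Taking the union: only the r=9 sphere at (9, 8.5) is present, so the union is just that shape — area = 244.41 mm²; (rotated 70° about Z; rotation is an isometry so areas/perimeters/island counts are preserved). So its area = 244.41 mm². Layer 44 is larger (244.41 vs 110.21 mm²).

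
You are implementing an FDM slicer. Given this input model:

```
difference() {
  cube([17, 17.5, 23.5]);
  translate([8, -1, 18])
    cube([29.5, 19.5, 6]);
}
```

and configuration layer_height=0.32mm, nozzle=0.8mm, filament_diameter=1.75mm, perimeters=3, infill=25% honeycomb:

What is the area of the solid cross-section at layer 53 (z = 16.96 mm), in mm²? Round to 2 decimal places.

297.50 mm²

At z = 16.96 mm: the cube (footprint 17×17.5) is included at this height (area 297.50 mm²); the cube at (8, -1) is not intersected at this z (z outside [18, 24]); Subtracting the remaining from the first: none of the subtracted shapes is present at this height, so the 17×17.5 cube is unchanged — area = 297.50 mm². Overall, the cross-section is a single solid region. Net area = 297.50 mm².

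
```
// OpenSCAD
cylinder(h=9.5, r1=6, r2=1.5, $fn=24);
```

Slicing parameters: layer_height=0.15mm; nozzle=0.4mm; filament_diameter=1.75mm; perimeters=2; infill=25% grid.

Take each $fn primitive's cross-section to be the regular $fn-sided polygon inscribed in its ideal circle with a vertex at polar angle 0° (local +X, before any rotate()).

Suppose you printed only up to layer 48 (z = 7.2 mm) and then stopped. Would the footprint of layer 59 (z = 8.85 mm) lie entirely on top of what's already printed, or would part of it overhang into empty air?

Compare the two slices. At z = 7.2: the cone: at t=0.758 of its height the radius interpolates to r₁+(r₂−r₁)t = 2.589, giving a regular 24-gon of that circumradius (area = (24/2)·2.589²·sin(360°/24) = 20.83 mm²). At z = 8.85: the cone contributes a regular 24-gon of circumradius 1.808 (interpolated between r1=6 and r2=1.5 at t=0.932) (area = (24/2)·1.808²·sin(360°/24) = 10.15 mm²). Checking containment: the cross-section at z = 8.85 is a subset of the cross-section at z = 7.2.

entirely on top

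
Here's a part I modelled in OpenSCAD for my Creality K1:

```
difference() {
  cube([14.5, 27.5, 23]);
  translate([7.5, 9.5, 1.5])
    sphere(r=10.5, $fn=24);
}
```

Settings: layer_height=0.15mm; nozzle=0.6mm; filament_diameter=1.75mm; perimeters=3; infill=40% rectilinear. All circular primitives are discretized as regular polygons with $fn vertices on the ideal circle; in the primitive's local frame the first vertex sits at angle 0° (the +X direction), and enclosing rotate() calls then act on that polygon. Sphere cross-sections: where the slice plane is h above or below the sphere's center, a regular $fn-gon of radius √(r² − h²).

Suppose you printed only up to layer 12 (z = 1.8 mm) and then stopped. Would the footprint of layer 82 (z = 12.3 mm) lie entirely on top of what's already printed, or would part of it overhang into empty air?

Compare the two slices. At z = 1.8: the cube is present — its section is the full 14.5×27.5 rectangle (area 398.75 mm²); the r=10.5 sphere at (7.5, 9.5) slices to a regular 24-gon of circumradius 10.496 (√(r²−h²) with h=0.3 from center) (area = (24/2)·10.496²·sin(360°/24) = 342.14 mm²); Taking the first minus the rest: starting from the 14.5×27.5 cube (398.75 mm²), the r=10.5 sphere at (7.5, 9.5) partially overlaps it — only the 270.57 mm² overlap (of its 342.14 mm²) is removed, clipping the outline — area = 128.18 mm². At z = 12.3: the cube (footprint 14.5×27.5) is included at this height (area 398.75 mm²); the sphere at (7.5, 9.5) is absent (|z−center|=10.800 > r=10.5); After the difference (first − rest): none of the subtracted shapes is present at this height, so the 14.5×27.5 cube is unchanged — area = 398.75 mm². Checking containment: at z = 12.3 the cross-section extends beyond the z = 1.8 cross-section by about 270.57 mm².

part overhangs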